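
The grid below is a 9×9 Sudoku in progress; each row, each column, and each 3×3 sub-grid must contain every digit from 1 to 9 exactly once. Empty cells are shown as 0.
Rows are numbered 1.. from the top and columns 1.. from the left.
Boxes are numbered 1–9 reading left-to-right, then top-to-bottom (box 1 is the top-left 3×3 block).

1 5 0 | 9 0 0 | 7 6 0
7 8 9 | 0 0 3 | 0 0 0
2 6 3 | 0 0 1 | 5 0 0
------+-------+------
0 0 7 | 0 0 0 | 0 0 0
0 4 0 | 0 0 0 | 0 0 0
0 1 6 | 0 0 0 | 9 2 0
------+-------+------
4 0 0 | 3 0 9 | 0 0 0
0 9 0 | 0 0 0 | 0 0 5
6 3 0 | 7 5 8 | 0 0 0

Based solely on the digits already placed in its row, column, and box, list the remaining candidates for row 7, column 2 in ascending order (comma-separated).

Row 7 already contains {3, 4, 9}.
Column 2 already contains {1, 3, 4, 5, 6, 8, 9}.
Its 3×3 block (box 7) already contains {3, 4, 6, 9}.
Removing those from 1–9 leaves {2, 7} as the candidates for row 7, column 2.

2,7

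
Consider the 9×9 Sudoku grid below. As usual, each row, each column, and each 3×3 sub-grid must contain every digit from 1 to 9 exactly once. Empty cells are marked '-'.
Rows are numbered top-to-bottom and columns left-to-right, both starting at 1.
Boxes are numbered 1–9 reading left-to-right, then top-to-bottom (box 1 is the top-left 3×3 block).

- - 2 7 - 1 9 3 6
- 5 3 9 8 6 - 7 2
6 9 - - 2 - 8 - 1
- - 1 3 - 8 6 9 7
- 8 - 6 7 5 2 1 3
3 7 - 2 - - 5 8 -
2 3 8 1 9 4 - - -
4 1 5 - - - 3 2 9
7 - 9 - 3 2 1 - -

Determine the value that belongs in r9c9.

Cell r9c9 itself could take any of {4, 5, 8} by direct elimination.
Consider where 8 can go in column 9.
r6c9 is out (row 6 already has a 8).
r7c9 is out (row 7 already has a 8).
So the only cell in column 9 that can hold 8 is r9c9.
Therefore r9c9 = 8.

8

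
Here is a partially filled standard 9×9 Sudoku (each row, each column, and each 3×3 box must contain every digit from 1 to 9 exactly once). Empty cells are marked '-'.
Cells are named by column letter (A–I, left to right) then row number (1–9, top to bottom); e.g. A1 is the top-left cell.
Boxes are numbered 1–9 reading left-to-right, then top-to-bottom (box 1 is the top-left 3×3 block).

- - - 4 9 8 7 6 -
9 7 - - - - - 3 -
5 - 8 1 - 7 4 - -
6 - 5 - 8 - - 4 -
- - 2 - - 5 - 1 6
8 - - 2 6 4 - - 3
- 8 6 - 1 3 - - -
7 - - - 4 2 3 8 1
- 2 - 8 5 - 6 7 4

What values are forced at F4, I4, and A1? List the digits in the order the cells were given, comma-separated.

1,7,2

For F4:
  Consider where 1 can go in column F.
  F2 is out (box 2 already has a 1).
  F9 is out (box 8 already has a 1).
  So the only cell in column F that can hold 1 is F4.
  So F4 = 1.
For I4:
  Consider where 7 can go in column I.
  I1 is out (row 1 already has a 7).
  I2 is out (row 2 already has a 7).
  I3 is out (row 3 already has a 7).
  I7 is out (box 9 already has a 7).
  So the only cell in column I that can hold 7 is I4.
  So I4 = 7.
For A1:
  Consider where 2 can go in column A.
  A5 is out (row 5 already has a 2).
  A7 is out (box 7 already has a 2).
  A9 is out (row 9 already has a 2).
  So the only cell in column A that can hold 2 is A1.
  So A1 = 2.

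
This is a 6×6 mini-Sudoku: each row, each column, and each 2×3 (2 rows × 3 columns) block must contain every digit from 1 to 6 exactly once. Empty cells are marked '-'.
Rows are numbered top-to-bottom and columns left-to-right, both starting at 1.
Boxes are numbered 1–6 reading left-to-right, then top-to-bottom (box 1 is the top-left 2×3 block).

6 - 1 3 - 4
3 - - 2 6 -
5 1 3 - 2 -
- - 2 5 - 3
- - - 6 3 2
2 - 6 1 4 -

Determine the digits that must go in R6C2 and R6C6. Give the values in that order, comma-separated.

For R6C2:
  Consider where 3 can go in box 5.
  R5C1 is out (row 5 already has a 3).
  R5C2 is out (row 5 already has a 3).
  R5C3 is out (row 5 already has a 3).
  So the only cell in box 5 that can hold 3 is R6C2.
  So R6C2 = 3.
For R6C6:
  Row 6 already contains {1, 2, 4, 6}.
  Column 6 already contains {2, 3, 4}.
  Its 2×3 block (box 6) already contains {1, 2, 3, 4, 6}.
  The only value from 1–6 not eliminated is 5, so R6C6 = 5.

3,5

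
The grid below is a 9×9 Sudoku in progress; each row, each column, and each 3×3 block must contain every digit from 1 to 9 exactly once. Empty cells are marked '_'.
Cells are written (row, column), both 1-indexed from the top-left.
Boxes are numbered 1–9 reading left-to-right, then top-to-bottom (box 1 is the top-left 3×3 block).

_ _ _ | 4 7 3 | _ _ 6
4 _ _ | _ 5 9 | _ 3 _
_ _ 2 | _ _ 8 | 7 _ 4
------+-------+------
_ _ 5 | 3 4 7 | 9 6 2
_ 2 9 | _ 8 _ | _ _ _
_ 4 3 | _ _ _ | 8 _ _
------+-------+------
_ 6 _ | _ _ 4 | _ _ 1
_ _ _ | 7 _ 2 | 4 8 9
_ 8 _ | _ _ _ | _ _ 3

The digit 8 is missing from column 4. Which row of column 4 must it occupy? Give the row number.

Consider where 8 can go in column 4.
(2,4) is out (box 2 already has a 8).
(3,4) is out (row 3 already has a 8).
(5,4) is out (row 5 already has a 8).
(6,4) is out (row 6 already has a 8).
(9,4) is out (row 9 already has a 8).
So the only cell in column 4 that can hold 8 is (7,4).
That is row 7.

7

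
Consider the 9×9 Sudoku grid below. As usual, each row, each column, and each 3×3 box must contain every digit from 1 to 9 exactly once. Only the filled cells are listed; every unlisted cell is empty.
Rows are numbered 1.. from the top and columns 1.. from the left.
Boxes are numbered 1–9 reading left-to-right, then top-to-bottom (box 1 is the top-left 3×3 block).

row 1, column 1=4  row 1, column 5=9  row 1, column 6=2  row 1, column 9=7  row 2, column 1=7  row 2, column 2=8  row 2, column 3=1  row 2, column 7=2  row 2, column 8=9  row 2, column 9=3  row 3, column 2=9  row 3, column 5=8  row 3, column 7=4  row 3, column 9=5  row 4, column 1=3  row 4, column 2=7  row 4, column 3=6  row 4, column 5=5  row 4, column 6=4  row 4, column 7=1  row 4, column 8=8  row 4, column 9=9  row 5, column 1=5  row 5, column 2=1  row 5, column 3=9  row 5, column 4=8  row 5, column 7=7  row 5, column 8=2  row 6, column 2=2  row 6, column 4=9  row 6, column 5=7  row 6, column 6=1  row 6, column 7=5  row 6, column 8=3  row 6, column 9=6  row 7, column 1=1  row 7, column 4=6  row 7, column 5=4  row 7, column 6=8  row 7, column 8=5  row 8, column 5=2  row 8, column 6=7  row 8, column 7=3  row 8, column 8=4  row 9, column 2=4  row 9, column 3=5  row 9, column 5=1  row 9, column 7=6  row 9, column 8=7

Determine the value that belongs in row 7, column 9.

Row 7 already contains {1, 4, 5, 6, 8}.
Column 9 already contains {3, 5, 6, 7, 9}.
Its 3×3 block (box 9) already contains {3, 4, 5, 6, 7}.
The only value from 1–9 not eliminated is 2, so row 7, column 9 = 2.

2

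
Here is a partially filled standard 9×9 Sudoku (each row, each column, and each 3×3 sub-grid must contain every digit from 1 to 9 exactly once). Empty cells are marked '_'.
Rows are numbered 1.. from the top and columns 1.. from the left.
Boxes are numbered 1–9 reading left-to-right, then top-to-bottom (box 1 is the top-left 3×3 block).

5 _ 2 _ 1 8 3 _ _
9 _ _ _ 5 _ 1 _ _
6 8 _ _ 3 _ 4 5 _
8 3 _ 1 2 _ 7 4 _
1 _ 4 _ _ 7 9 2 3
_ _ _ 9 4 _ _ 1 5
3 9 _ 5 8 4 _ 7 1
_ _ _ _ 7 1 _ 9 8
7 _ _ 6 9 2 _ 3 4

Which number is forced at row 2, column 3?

Cell row 2, column 3 itself could take any of {3, 7} by direct elimination.
Consider where 3 can go in column 3.
row 3, column 3 is out (row 3 already has a 3). row 4, column 3 is out (row 4 already has a 3). row 6, column 3 is out (box 4 already has a 3). row 7, column 3 is out (row 7 already has a 3). The remaining empty cells in column 3 are similarly blocked.
So the only cell in column 3 that can hold 3 is row 2, column 3.
Therefore row 2, column 3 = 3.

3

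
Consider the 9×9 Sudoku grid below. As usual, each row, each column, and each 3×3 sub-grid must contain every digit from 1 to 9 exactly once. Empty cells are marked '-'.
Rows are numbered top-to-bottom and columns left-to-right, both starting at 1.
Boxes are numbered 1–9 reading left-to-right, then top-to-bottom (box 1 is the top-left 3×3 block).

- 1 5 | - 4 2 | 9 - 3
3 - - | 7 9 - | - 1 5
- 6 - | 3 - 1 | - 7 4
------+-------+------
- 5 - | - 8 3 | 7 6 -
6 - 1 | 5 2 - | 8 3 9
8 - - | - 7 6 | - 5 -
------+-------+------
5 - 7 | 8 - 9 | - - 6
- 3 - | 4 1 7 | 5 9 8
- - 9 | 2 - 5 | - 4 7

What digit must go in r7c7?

1

Cell r7c7 itself could take any of {1, 2, 3} by direct elimination.
Consider where 1 can go in row 7.
r7c2 is out (column 2 already has a 1).
r7c5 is out (column 5 already has a 1).
r7c8 is out (column 8 already has a 1).
So the only cell in row 7 that can hold 1 is r7c7.
Therefore r7c7 = 1.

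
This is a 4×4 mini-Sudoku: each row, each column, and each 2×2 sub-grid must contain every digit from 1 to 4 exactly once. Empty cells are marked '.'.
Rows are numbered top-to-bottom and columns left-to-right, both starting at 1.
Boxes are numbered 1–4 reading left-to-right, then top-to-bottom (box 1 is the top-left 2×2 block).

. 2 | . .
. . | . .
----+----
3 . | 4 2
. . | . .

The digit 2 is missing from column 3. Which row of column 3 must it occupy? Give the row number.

Consider where 2 can go in column 3.
R1C3 is out (row 1 already has a 2).
R4C3 is out (box 4 already has a 2).
So the only cell in column 3 that can hold 2 is R2C3.
That is row 2.

2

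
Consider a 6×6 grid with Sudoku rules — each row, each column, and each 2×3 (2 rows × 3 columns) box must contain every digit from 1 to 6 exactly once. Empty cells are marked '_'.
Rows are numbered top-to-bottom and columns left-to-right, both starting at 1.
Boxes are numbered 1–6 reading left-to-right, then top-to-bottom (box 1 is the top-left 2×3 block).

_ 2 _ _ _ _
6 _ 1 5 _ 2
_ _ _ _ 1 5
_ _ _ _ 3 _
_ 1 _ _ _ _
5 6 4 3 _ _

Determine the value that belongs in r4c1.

Cell r4c1 itself could take any of {1, 2, 4} by direct elimination.
Consider where 1 can go in column 1.
r1c1 is out (box 1 already has a 1).
r3c1 is out (row 3 already has a 1).
r5c1 is out (row 5 already has a 1).
So the only cell in column 1 that can hold 1 is r4c1.
Therefore r4c1 = 1.

1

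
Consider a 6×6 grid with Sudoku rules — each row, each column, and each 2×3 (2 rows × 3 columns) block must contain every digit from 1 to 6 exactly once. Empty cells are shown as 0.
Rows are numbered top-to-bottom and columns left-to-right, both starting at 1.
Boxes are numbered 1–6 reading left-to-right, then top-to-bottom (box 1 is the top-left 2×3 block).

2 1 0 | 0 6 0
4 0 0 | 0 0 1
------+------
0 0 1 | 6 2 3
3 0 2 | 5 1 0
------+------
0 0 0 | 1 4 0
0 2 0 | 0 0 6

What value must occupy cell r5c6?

2

Cell r5c6 itself could take any of {2, 5} by direct elimination.
Consider where 2 can go in row 5.
r5c1 is out (column 1 already has a 2).
r5c2 is out (column 2 already has a 2).
r5c3 is out (column 3 already has a 2).
So the only cell in row 5 that can hold 2 is r5c6.
Therefore r5c6 = 2.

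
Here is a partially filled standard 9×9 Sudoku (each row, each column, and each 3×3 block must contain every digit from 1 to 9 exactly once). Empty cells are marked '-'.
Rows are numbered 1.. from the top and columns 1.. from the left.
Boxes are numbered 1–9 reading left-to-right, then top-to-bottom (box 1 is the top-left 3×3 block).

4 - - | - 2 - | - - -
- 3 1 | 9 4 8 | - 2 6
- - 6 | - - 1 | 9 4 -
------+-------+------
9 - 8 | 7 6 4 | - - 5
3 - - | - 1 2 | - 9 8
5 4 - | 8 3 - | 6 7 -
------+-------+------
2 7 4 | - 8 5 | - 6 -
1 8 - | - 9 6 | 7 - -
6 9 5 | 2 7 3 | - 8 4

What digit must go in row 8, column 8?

Cell row 8, column 8 itself could take any of {3, 5} by direct elimination.
Consider where 5 can go in row 8.
row 8, column 3 is out (column 3 already has a 5).
row 8, column 4 is out (box 8 already has a 5).
row 8, column 9 is out (column 9 already has a 5).
So the only cell in row 8 that can hold 5 is row 8, column 8.
Therefore row 8, column 8 = 5.

5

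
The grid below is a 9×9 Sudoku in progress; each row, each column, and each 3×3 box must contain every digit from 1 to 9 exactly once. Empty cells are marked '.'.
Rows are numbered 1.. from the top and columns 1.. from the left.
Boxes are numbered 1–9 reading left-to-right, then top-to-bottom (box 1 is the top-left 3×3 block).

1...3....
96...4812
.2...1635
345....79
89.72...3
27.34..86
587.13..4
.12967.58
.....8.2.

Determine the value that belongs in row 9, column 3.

Cell row 9, column 3 itself could take any of {3, 4, 6, 9} by direct elimination.
Consider where 9 can go in column 3.
row 1, column 3 is out (box 1 already has a 9).
row 2, column 3 is out (row 2 already has a 9).
row 3, column 3 is out (box 1 already has a 9).
row 5, column 3 is out (row 5 already has a 9).
row 6, column 3 is out (box 4 already has a 9).
So the only cell in column 3 that can hold 9 is row 9, column 3.
Therefore row 9, column 3 = 9.

9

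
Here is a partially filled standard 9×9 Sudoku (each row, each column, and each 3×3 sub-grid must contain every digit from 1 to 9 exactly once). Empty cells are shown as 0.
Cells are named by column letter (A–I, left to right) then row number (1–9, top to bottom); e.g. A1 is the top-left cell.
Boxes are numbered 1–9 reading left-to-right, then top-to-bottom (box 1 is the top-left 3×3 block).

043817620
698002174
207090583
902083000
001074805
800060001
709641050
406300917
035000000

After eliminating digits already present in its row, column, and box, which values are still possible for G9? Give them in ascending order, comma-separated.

2,4

Row 9 already contains {3, 5}.
Column G already contains {1, 5, 6, 8, 9}.
Its 3×3 block (box 9) already contains {1, 5, 7, 9}.
Removing those from 1–9 leaves {2, 4} as the candidates for G9.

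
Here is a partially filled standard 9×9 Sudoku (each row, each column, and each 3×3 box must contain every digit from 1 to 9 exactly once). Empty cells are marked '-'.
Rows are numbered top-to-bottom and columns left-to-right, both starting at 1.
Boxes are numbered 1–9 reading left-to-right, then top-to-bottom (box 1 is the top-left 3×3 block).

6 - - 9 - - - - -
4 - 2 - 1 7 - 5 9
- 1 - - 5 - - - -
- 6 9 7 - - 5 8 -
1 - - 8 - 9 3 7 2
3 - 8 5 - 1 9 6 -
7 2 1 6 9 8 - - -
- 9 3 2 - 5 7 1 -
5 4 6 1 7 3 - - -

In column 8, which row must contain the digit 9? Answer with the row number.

9

Consider where 9 can go in column 8.
r1c8 is out (row 1 already has a 9).
r3c8 is out (box 3 already has a 9).
r7c8 is out (row 7 already has a 9).
So the only cell in column 8 that can hold 9 is r9c8.
That is row 9.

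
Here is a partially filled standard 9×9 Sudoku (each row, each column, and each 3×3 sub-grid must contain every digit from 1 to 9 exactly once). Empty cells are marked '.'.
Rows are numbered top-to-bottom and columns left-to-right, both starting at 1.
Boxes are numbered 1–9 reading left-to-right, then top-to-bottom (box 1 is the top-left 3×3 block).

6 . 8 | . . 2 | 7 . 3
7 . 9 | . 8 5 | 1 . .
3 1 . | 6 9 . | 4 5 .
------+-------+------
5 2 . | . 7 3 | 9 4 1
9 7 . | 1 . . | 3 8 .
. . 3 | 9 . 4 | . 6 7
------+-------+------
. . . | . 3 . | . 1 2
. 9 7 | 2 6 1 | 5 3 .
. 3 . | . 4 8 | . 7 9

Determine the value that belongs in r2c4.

Cell r2c4 itself could take any of {3, 4} by direct elimination.
Consider where 3 can go in column 4.
r1c4 is out (row 1 already has a 3).
r4c4 is out (row 4 already has a 3).
r7c4 is out (row 7 already has a 3).
r9c4 is out (row 9 already has a 3).
So the only cell in column 4 that can hold 3 is r2c4.
Therefore r2c4 = 3.

3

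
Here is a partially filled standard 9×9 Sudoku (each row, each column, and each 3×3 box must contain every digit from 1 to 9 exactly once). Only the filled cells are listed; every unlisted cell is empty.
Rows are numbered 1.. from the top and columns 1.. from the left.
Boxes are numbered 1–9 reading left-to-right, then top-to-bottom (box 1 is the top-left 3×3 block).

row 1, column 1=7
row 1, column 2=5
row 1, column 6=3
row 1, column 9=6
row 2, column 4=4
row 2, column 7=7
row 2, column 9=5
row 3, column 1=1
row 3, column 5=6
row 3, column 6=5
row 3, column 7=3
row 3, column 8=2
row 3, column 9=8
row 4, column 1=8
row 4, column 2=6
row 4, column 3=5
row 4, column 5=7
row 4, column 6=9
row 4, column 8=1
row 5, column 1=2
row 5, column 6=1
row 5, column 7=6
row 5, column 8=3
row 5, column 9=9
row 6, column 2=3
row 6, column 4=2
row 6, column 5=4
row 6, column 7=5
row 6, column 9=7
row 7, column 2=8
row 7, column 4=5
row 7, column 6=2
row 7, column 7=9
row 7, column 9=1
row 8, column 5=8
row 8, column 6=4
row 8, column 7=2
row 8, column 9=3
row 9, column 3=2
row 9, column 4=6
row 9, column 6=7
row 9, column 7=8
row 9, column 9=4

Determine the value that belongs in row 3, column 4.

7

Cell row 3, column 4 itself could take any of {7, 9} by direct elimination.
Consider where 7 can go in row 3.
row 3, column 2 is out (box 1 already has a 7).
row 3, column 3 is out (box 1 already has a 7).
So the only cell in row 3 that can hold 7 is row 3, column 4.
Therefore row 3, column 4 = 7.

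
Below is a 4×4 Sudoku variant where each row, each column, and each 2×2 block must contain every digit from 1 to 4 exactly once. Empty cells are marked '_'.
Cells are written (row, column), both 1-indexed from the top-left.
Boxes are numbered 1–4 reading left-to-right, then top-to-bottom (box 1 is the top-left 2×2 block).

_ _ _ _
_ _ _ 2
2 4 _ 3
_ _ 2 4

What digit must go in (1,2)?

Cell (1,2) itself could take any of {1, 2, 3} by direct elimination.
Consider where 2 can go in row 1.
(1,1) is out (column 1 already has a 2).
(1,3) is out (column 3 already has a 2).
(1,4) is out (column 4 already has a 2).
So the only cell in row 1 that can hold 2 is (1,2).
Therefore (1,2) = 2.

2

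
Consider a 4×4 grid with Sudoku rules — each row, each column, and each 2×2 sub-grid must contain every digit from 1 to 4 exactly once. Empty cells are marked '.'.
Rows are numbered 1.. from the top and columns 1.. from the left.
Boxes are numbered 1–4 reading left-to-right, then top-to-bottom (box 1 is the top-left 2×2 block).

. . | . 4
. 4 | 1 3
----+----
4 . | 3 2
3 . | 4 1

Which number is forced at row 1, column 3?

Row 1 already contains {4}.
Column 3 already contains {1, 3, 4}.
Its 2×2 block (box 2) already contains {1, 3, 4}.
The only value from 1–4 not eliminated is 2, so row 1, column 3 = 2.

2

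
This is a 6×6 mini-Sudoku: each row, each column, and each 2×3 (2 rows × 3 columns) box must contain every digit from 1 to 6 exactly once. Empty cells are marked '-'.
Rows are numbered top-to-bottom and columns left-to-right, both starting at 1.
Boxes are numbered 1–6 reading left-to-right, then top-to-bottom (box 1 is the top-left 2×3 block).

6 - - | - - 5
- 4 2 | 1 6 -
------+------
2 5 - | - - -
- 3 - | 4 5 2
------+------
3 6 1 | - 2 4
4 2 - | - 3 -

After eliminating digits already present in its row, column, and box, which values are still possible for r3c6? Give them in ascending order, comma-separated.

1,3,6

Row 3 already contains {2, 5}.
Column 6 already contains {2, 4, 5}.
Its 2×3 block (box 4) already contains {2, 4, 5}.
Removing those from 1–6 leaves {1, 3, 6} as the candidates for r3c6.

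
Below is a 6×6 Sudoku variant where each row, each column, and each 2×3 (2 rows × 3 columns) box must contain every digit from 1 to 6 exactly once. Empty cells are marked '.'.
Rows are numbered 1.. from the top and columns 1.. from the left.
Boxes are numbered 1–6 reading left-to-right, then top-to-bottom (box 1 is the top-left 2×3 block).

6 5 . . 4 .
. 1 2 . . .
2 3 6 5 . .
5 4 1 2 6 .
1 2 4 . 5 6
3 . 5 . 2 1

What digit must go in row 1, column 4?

Cell row 1, column 4 itself could take any of {1, 3} by direct elimination.
Consider where 1 can go in row 1.
row 1, column 3 is out (column 3 already has a 1).
row 1, column 6 is out (column 6 already has a 1).
So the only cell in row 1 that can hold 1 is row 1, column 4.
Therefore row 1, column 4 = 1.

1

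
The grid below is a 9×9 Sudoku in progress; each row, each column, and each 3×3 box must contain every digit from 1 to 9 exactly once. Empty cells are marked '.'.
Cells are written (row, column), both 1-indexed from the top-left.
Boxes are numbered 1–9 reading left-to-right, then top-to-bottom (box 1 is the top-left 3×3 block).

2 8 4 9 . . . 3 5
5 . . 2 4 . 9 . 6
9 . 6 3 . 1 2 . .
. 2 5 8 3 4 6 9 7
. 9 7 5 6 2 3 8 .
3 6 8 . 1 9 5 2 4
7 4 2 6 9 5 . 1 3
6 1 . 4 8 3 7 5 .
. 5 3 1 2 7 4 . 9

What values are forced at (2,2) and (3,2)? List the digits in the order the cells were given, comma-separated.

3,7

For (2,2):
  Consider where 3 can go in box 1.
  (2,3) is out (column 3 already has a 3).
  (3,2) is out (row 3 already has a 3).
  So the only cell in box 1 that can hold 3 is (2,2).
  So (2,2) = 3.
For (3,2):
  Row 3 already contains {1, 2, 3, 6, 9}.
  Column 2 already contains {1, 2, 4, 5, 6, 8, 9}.
  Its 3×3 block (box 1) already contains {2, 4, 5, 6, 8, 9}.
  The only value from 1–9 not eliminated is 7, so (3,2) = 7.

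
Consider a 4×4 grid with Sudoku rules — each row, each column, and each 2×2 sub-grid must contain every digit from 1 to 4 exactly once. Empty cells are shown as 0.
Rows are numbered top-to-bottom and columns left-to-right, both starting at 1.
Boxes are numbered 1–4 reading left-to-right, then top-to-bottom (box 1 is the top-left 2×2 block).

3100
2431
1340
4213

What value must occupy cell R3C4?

2

Row 3 already contains {1, 3, 4}.
Column 4 already contains {1, 3}.
Its 2×2 block (box 4) already contains {1, 3, 4}.
The only value from 1–4 not eliminated is 2, so R3C4 = 2.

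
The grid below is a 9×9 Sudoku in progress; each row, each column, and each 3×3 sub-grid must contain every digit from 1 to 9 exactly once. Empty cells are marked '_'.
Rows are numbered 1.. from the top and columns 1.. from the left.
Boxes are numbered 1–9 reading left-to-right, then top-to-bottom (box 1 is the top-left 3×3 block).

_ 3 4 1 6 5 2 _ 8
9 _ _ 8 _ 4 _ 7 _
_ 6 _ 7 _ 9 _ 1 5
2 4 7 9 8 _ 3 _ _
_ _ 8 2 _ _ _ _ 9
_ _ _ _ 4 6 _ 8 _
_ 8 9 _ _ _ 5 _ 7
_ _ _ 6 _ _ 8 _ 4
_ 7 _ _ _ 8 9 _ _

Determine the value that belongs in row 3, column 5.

Cell row 3, column 5 itself could take any of {2, 3} by direct elimination.
Consider where 3 can go in row 3.
row 3, column 1 is out (box 1 already has a 3).
row 3, column 3 is out (box 1 already has a 3).
row 3, column 7 is out (column 7 already has a 3).
So the only cell in row 3 that can hold 3 is row 3, column 5.
Therefore row 3, column 5 = 3.

3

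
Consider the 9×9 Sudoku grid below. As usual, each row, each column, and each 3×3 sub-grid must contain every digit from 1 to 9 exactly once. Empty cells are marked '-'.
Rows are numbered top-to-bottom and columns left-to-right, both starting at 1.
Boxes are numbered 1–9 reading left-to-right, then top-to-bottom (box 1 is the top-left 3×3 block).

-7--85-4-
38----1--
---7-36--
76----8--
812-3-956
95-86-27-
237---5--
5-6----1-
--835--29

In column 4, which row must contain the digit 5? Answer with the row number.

Consider where 5 can go in column 4.
r1c4 is out (row 1 already has a 5).
r2c4 is out (box 2 already has a 5).
r5c4 is out (row 5 already has a 5).
r7c4 is out (row 7 already has a 5).
r8c4 is out (row 8 already has a 5).
So the only cell in column 4 that can hold 5 is r4c4.
That is row 4.

4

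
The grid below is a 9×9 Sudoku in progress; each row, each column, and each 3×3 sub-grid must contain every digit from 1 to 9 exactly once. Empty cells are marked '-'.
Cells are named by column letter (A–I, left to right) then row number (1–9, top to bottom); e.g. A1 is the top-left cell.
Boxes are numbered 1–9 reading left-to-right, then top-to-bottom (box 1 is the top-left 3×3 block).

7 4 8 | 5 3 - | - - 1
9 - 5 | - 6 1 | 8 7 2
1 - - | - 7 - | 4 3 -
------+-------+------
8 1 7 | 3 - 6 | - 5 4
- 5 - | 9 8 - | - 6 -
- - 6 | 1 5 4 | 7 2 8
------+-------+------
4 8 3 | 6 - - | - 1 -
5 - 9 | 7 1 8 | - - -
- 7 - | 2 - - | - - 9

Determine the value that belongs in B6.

Cell B6 itself could take any of {3, 9} by direct elimination.
Consider where 9 can go in row 6.
A6 is out (column A already has a 9).
So the only cell in row 6 that can hold 9 is B6.
Therefore B6 = 9.

9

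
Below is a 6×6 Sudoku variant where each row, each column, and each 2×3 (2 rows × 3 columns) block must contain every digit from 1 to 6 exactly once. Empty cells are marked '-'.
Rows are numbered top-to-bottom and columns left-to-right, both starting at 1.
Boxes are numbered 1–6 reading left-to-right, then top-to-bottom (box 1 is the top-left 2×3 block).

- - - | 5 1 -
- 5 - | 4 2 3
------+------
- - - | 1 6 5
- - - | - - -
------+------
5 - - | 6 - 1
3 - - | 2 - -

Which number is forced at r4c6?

Cell r4c6 itself could take any of {2, 4} by direct elimination.
Consider where 2 can go in column 6.
r1c6 is out (box 2 already has a 2).
r6c6 is out (row 6 already has a 2).
So the only cell in column 6 that can hold 2 is r4c6.
Therefore r4c6 = 2.

2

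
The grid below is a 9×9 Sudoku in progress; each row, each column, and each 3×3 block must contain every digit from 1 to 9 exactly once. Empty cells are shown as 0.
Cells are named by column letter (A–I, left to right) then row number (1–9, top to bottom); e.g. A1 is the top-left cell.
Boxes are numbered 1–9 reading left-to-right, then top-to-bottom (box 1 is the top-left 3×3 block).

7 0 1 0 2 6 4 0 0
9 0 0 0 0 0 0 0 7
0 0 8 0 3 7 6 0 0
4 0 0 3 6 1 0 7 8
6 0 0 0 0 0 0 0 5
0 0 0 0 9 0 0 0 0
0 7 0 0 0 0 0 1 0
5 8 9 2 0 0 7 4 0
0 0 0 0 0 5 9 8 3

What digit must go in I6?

4

Cell I6 itself could take any of {1, 2, 4, 6} by direct elimination.
Consider where 4 can go in column I.
I1 is out (row 1 already has a 4).
I3 is out (box 3 already has a 4).
I7 is out (box 9 already has a 4).
I8 is out (row 8 already has a 4).
So the only cell in column I that can hold 4 is I6.
Therefore I6 = 4.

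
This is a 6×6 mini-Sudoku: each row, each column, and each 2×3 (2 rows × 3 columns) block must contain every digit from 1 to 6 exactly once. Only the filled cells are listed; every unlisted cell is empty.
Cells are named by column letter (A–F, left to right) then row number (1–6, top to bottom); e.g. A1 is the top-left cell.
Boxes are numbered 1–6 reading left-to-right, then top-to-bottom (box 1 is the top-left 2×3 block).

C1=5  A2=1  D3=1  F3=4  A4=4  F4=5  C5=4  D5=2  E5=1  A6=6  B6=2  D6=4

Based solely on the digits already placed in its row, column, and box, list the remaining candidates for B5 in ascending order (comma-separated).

Row 5 already contains {1, 2, 4}.
Column B already contains {2}.
Its 2×3 block (box 5) already contains {2, 4, 6}.
Removing those from 1–6 leaves {3, 5} as the candidates for B5.

3,5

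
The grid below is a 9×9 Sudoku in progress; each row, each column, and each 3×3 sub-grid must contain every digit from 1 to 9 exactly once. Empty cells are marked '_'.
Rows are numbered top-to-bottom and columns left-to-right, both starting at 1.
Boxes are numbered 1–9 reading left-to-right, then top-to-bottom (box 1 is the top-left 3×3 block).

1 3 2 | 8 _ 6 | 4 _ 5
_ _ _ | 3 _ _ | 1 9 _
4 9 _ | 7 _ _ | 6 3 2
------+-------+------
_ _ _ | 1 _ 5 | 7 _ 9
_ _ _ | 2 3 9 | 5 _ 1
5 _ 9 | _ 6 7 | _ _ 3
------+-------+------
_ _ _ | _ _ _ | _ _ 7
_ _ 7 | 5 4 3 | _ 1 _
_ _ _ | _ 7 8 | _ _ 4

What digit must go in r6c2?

1

Cell r6c2 itself could take any of {1, 2, 4, 8} by direct elimination.
Consider where 1 can go in box 4.
r4c1 is out (row 4 already has a 1). r4c2 is out (row 4 already has a 1). r4c3 is out (row 4 already has a 1). r5c1 is out (row 5 already has a 1). The remaining empty cells in box 4 are similarly blocked.
So the only cell in box 4 that can hold 1 is r6c2.
Therefore r6c2 = 1.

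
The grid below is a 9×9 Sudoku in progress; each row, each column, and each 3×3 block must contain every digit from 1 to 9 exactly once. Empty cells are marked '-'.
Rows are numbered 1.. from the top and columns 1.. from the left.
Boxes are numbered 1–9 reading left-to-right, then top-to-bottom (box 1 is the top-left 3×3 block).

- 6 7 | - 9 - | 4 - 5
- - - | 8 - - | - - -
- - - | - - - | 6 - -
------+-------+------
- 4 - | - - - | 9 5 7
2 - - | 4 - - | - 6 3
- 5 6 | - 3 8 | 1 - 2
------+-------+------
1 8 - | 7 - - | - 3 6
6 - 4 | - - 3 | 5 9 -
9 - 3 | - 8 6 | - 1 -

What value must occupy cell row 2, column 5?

Cell row 2, column 5 itself could take any of {1, 2, 4, 5, 6, 7} by direct elimination.
Consider where 6 can go in row 2.
row 2, column 1 is out (column 1 already has a 6). row 2, column 2 is out (column 2 already has a 6). row 2, column 3 is out (column 3 already has a 6). row 2, column 6 is out (column 6 already has a 6). The remaining empty cells in row 2 are similarly blocked.
So the only cell in row 2 that can hold 6 is row 2, column 5.
Therefore row 2, column 5 = 6.

6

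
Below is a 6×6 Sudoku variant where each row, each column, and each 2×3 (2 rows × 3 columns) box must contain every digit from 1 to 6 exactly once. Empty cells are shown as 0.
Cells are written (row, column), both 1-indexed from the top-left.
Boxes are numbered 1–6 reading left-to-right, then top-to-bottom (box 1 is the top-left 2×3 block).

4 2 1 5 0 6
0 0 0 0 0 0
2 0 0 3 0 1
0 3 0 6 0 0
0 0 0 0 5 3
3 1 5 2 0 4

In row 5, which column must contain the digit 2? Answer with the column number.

Consider where 2 can go in row 5.
(5,1) is out (column 1 already has a 2).
(5,2) is out (column 2 already has a 2).
(5,4) is out (column 4 already has a 2).
So the only cell in row 5 that can hold 2 is (5,3).
That is column 3.

3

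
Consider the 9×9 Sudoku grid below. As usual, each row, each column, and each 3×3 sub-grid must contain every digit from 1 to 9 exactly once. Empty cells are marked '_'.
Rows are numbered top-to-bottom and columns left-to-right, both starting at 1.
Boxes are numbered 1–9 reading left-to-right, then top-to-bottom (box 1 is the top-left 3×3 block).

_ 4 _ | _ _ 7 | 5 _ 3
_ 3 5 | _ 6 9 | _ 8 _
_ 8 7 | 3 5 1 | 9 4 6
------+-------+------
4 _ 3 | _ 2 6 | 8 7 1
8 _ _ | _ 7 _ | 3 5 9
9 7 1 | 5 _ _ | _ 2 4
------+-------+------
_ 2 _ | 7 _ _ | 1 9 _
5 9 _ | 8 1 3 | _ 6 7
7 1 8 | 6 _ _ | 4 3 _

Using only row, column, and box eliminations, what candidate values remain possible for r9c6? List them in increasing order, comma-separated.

2,5

Row 9 already contains {1, 3, 4, 6, 7, 8}.
Column 6 already contains {1, 3, 6, 7, 9}.
Its 3×3 block (box 8) already contains {1, 3, 6, 7, 8}.
Removing those from 1–9 leaves {2, 5} as the candidates for r9c6.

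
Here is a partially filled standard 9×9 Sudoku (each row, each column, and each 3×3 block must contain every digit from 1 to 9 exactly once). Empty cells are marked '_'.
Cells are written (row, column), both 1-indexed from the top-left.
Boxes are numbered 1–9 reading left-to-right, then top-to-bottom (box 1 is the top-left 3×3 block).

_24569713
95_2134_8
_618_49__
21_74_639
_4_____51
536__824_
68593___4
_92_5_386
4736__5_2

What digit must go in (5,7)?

8

Row 5 already contains {1, 4, 5}.
Column 7 already contains {2, 3, 4, 5, 6, 7, 9}.
Its 3×3 block (box 6) already contains {1, 2, 3, 4, 5, 6, 9}.
The only value from 1–9 not eliminated is 8, so (5,7) = 8.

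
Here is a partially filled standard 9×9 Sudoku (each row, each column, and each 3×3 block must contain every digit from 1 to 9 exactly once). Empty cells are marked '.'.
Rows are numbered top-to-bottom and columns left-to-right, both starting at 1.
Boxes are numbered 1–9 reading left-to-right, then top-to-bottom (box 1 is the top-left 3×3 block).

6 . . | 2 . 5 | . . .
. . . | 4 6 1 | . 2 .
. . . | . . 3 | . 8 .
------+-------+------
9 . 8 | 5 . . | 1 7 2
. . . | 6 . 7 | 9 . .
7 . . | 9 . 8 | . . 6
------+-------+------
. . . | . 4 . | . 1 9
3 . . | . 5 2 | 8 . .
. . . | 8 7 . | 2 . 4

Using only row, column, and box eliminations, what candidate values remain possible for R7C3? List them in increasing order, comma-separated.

Row 7 already contains {1, 4, 9}.
Column 3 already contains {8}.
Its 3×3 block (box 7) already contains {3}.
Removing those from 1–9 leaves {2, 5, 6, 7} as the candidates for R7C3.

2,5,6,7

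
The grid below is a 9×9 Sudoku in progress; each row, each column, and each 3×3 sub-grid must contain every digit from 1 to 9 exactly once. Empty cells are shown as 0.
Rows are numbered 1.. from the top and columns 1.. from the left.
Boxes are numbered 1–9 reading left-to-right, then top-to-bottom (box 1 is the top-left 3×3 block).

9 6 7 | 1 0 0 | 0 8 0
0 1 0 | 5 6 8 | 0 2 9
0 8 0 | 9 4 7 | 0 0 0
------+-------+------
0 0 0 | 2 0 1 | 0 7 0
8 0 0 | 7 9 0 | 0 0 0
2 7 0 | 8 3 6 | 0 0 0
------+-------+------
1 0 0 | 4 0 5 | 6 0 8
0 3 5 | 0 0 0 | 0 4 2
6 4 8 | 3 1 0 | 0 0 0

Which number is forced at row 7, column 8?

3

Cell row 7, column 8 itself could take any of {3, 9} by direct elimination.
Consider where 3 can go in row 7.
row 7, column 2 is out (column 2 already has a 3).
row 7, column 3 is out (box 7 already has a 3).
row 7, column 5 is out (column 5 already has a 3).
So the only cell in row 7 that can hold 3 is row 7, column 8.
Therefore row 7, column 8 = 3.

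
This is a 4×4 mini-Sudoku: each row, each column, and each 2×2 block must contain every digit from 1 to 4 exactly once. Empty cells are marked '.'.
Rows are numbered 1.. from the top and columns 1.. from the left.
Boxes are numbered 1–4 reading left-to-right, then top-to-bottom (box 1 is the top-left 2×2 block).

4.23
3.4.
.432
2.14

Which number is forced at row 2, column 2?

Cell row 2, column 2 itself could take any of {1, 2} by direct elimination.
Consider where 2 can go in row 2.
row 2, column 4 is out (column 4 already has a 2).
So the only cell in row 2 that can hold 2 is row 2, column 2.
Therefore row 2, column 2 = 2.

2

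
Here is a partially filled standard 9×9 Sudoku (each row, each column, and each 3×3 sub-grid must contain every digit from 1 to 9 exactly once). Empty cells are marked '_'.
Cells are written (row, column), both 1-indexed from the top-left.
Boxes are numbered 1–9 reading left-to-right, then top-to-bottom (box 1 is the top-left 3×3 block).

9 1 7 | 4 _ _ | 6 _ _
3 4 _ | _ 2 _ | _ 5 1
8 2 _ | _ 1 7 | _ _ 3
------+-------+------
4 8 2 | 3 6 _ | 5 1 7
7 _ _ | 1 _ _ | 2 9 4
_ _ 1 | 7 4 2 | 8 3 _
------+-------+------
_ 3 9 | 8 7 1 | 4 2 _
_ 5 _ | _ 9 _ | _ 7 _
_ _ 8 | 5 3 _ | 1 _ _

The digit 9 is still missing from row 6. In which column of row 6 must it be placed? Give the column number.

2

Consider where 9 can go in row 6.
(6,1) is out (column 1 already has a 9).
(6,9) is out (box 6 already has a 9).
So the only cell in row 6 that can hold 9 is (6,2).
That is column 2.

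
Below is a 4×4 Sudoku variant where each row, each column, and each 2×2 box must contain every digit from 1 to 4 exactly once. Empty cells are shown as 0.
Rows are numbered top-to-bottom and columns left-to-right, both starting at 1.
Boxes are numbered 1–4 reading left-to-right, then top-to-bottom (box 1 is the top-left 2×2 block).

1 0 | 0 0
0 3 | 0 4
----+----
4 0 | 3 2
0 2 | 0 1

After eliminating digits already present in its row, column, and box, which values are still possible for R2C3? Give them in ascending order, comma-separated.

Row 2 already contains {3, 4}.
Column 3 already contains {3}.
Its 2×2 block (box 2) already contains {4}.
Removing those from 1–4 leaves {1, 2} as the candidates for R2C3.

1,2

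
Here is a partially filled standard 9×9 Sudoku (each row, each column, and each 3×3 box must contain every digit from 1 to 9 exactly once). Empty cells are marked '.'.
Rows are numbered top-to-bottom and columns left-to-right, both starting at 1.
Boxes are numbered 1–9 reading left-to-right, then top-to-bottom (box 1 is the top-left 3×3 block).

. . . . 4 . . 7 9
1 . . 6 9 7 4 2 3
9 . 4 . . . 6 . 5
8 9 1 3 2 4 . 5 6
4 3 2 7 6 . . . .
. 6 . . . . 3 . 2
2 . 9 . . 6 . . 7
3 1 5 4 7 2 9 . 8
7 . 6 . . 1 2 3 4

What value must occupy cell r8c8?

6

Row 8 already contains {1, 2, 3, 4, 5, 7, 8, 9}.
Column 8 already contains {2, 3, 5, 7}.
Its 3×3 block (box 9) already contains {2, 3, 4, 7, 8, 9}.
The only value from 1–9 not eliminated is 6, so r8c8 = 6.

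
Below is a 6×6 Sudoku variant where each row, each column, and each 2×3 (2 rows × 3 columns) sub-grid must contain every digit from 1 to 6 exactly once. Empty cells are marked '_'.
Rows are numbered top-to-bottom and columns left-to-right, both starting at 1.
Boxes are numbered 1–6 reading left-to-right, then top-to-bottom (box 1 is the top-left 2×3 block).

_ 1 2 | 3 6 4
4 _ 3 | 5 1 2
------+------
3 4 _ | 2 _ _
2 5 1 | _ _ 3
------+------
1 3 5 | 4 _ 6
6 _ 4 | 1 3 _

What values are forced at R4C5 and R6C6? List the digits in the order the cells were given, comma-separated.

4,5

For R4C5:
  Row 4 already contains {1, 2, 3, 5}.
  Column 5 already contains {1, 3, 6}.
  Its 2×3 block (box 4) already contains {2, 3}.
  The only value from 1–6 not eliminated is 4, so R4C5 = 4.
For R6C6:
  Row 6 already contains {1, 3, 4, 6}.
  Column 6 already contains {2, 3, 4, 6}.
  Its 2×3 block (box 6) already contains {1, 3, 4, 6}.
  The only value from 1–6 not eliminated is 5, so R6C6 = 5.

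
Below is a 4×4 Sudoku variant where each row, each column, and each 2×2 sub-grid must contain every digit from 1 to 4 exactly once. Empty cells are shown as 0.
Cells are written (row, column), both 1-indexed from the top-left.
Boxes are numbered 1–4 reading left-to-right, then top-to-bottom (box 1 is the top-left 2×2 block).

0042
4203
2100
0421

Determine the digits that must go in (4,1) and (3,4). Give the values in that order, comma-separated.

For (4,1):
  Row 4 already contains {1, 2, 4}.
  Column 1 already contains {2, 4}.
  Its 2×2 block (box 3) already contains {1, 2, 4}.
  The only value from 1–4 not eliminated is 3, so (4,1) = 3.
For (3,4):
  Row 3 already contains {1, 2}.
  Column 4 already contains {1, 2, 3}.
  Its 2×2 block (box 4) already contains {1, 2}.
  The only value from 1–4 not eliminated is 4, so (3,4) = 4.

3,4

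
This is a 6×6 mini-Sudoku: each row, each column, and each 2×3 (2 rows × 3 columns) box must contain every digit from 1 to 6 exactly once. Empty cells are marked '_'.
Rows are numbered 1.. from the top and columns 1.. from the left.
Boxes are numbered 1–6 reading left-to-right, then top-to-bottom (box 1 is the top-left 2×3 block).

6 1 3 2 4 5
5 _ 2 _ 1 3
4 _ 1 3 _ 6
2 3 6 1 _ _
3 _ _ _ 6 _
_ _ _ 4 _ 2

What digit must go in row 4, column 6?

Row 4 already contains {1, 2, 3, 6}.
Column 6 already contains {2, 3, 5, 6}.
Its 2×3 block (box 4) already contains {1, 3, 6}.
The only value from 1–6 not eliminated is 4, so row 4, column 6 = 4.

4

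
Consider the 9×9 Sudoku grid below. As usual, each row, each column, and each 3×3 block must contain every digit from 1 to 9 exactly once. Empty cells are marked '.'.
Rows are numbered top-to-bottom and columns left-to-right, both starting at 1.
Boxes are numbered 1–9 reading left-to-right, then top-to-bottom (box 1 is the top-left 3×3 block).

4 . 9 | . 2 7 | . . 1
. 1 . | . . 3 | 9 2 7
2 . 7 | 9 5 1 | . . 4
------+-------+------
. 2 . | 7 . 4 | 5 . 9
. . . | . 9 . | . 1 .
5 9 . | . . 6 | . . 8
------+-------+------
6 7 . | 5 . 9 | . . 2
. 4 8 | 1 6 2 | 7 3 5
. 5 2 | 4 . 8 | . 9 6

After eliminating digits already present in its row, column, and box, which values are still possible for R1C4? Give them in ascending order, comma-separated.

6,8

Row 1 already contains {1, 2, 4, 7, 9}.
Column 4 already contains {1, 4, 5, 7, 9}.
Its 3×3 block (box 2) already contains {1, 2, 3, 5, 7, 9}.
Removing those from 1–9 leaves {6, 8} as the candidates for R1C4.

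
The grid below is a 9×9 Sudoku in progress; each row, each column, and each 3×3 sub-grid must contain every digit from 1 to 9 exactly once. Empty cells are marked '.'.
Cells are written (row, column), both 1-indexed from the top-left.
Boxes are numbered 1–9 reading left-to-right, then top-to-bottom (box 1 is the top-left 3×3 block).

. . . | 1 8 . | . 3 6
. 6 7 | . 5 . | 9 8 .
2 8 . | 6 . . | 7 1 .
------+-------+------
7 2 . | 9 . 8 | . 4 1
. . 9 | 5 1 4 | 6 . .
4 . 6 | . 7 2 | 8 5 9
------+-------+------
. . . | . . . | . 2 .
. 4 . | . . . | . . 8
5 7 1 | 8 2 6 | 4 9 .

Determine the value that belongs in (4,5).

Cell (4,5) itself could take any of {3, 6} by direct elimination.
Consider where 6 can go in column 5.
(3,5) is out (row 3 already has a 6).
(7,5) is out (box 8 already has a 6).
(8,5) is out (box 8 already has a 6).
So the only cell in column 5 that can hold 6 is (4,5).
Therefore (4,5) = 6.

6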